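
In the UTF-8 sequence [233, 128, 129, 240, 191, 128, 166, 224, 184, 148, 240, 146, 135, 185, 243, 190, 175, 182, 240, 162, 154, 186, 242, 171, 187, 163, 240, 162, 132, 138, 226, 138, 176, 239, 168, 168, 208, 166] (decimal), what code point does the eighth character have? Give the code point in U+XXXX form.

Offset 0: leading byte 0xE9 = 11101001 → 3-byte char #1 = E9 80 81.
Offset 3: leading byte 0xF0 = 11110000 → 4-byte char #2 = F0 BF 80 A6.
Offset 7: leading byte 0xE0 = 11100000 → 3-byte char #3 = E0 B8 94.
Offset 10: leading byte 0xF0 = 11110000 → 4-byte char #4 = F0 92 87 B9.
Offset 14: leading byte 0xF3 = 11110011 → 4-byte char #5 = F3 BE AF B6.
Offset 18: leading byte 0xF0 = 11110000 → 4-byte char #6 = F0 A2 9A BA.
Offset 22: leading byte 0xF2 = 11110010 → 4-byte char #7 = F2 AB BB A3.
Offset 26: leading byte 0xF0 = 11110000 → 4-byte char #8 = F0 A2 84 8A.
Leading byte 0xF0 = 11110000 matches 11110xxx → 4-byte sequence.
Byte 1: 0xF0 = 11110000, payload 000 (3 bits).
Byte 2: 0xA2 = 10100010 (10xxxxxx ✓), payload 100010.
Byte 3: 0x84 = 10000100 (10xxxxxx ✓), payload 000100.
Byte 4: 0x8A = 10001010 (10xxxxxx ✓), payload 001010.
Concatenate: 000100010000100001010 = 0x2210A (21 bits → U+2210A).

U+2210A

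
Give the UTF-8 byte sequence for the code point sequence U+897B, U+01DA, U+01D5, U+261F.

E8 A5 BB C7 9A C7 95 E2 98 9F

U+897B: 3-byte form → E8 A5 BB.
U+01DA: 2-byte form → C7 9A.
U+01D5: 2-byte form → C7 95.
U+261F: 3-byte form → E2 98 9F.
Concatenated (10 bytes): E8 A5 BB C7 9A C7 95 E2 98 9F.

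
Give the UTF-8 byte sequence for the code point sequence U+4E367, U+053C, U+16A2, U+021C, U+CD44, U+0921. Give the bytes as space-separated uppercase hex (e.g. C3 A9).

F1 8E 8D A7 D4 BC E1 9A A2 C8 9C EC B5 84 E0 A4 A1

U+4E367: 4-byte form → F1 8E 8D A7.
U+053C: 2-byte form → D4 BC.
U+16A2: 3-byte form → E1 9A A2.
U+021C: 2-byte form → C8 9C.
U+CD44: 3-byte form → EC B5 84.
U+0921: 3-byte form → E0 A4 A1.
Concatenated (17 bytes): F1 8E 8D A7 D4 BC E1 9A A2 C8 9C EC B5 84 E0 A4 A1.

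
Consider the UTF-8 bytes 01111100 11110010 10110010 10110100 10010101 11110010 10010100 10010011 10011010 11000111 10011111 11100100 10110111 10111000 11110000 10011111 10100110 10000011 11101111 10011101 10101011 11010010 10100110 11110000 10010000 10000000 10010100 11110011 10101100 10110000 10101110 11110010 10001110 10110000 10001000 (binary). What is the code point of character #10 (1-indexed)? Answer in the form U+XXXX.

U+ECC2E

Offset 0: leading byte 0x7C = 01111100 → 1-byte char #1 = 7C.
Offset 1: leading byte 0xF2 = 11110010 → 4-byte char #2 = F2 B2 B4 95.
Offset 5: leading byte 0xF2 = 11110010 → 4-byte char #3 = F2 94 93 9A.
Offset 9: leading byte 0xC7 = 11000111 → 2-byte char #4 = C7 9F.
Offset 11: leading byte 0xE4 = 11100100 → 3-byte char #5 = E4 B7 B8.
Offset 14: leading byte 0xF0 = 11110000 → 4-byte char #6 = F0 9F A6 83.
Offset 18: leading byte 0xEF = 11101111 → 3-byte char #7 = EF 9D AB.
Offset 21: leading byte 0xD2 = 11010010 → 2-byte char #8 = D2 A6.
Offset 23: leading byte 0xF0 = 11110000 → 4-byte char #9 = F0 90 80 94.
Offset 27: leading byte 0xF3 = 11110011 → 4-byte char #10 = F3 AC B0 AE.
Leading byte 0xF3 = 11110011 matches 11110xxx → 4-byte sequence.
Byte 1: 0xF3 = 11110011, payload 011 (3 bits).
Byte 2: 0xAC = 10101100 (10xxxxxx ✓), payload 101100.
Byte 3: 0xB0 = 10110000 (10xxxxxx ✓), payload 110000.
Byte 4: 0xAE = 10101110 (10xxxxxx ✓), payload 101110.
Concatenate: 011101100110000101110 = 0xECC2E (21 bits → U+ECC2E).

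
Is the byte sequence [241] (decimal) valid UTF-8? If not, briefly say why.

Leading byte 0xF1 = 11110001 → 4-byte form, but only 1 byte is present.

invalid (sequence truncated)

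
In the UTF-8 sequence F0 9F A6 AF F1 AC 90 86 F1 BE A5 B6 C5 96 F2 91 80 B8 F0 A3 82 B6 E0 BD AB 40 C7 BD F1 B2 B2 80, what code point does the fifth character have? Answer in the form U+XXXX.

U+91038

Offset 0: leading byte 0xF0 = 11110000 → 4-byte char #1 = F0 9F A6 AF.
Offset 4: leading byte 0xF1 = 11110001 → 4-byte char #2 = F1 AC 90 86.
Offset 8: leading byte 0xF1 = 11110001 → 4-byte char #3 = F1 BE A5 B6.
Offset 12: leading byte 0xC5 = 11000101 → 2-byte char #4 = C5 96.
Offset 14: leading byte 0xF2 = 11110010 → 4-byte char #5 = F2 91 80 B8.
Leading byte 0xF2 = 11110010 matches 11110xxx → 4-byte sequence.
Byte 1: 0xF2 = 11110010, payload 010 (3 bits).
Byte 2: 0x91 = 10010001 (10xxxxxx ✓), payload 010001.
Byte 3: 0x80 = 10000000 (10xxxxxx ✓), payload 000000.
Byte 4: 0xB8 = 10111000 (10xxxxxx ✓), payload 111000.
Concatenate: 010010001000000111000 = 0x91038 (21 bits → U+91038).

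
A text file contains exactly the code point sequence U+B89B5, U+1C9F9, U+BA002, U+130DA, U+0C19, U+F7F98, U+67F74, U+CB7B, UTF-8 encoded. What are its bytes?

U+B89B5: 4-byte form → F2 B8 A6 B5.
U+1C9F9: 4-byte form → F0 9C A7 B9.
U+BA002: 4-byte form → F2 BA 80 82.
U+130DA: 4-byte form → F0 93 83 9A.
U+0C19: 3-byte form → E0 B0 99.
U+F7F98: 4-byte form → F3 B7 BE 98.
U+67F74: 4-byte form → F1 A7 BD B4.
U+CB7B: 3-byte form → EC AD BB.
Concatenated (30 bytes): F2 B8 A6 B5 F0 9C A7 B9 F2 BA 80 82 F0 93 83 9A E0 B0 99 F3 B7 BE 98 F1 A7 BD B4 EC AD BB.

F2 B8 A6 B5 F0 9C A7 B9 F2 BA 80 82 F0 93 83 9A E0 B0 99 F3 B7 BE 98 F1 A7 BD B4 EC AD BB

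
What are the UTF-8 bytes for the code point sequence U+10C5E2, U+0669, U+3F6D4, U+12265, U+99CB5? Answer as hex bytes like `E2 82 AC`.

F4 8C 97 A2 D9 A9 F0 BF 9B 94 F0 92 89 A5 F2 99 B2 B5

U+10C5E2: 4-byte form → F4 8C 97 A2.
U+0669: 2-byte form → D9 A9.
U+3F6D4: 4-byte form → F0 BF 9B 94.
U+12265: 4-byte form → F0 92 89 A5.
U+99CB5: 4-byte form → F2 99 B2 B5.
Concatenated (18 bytes): F4 8C 97 A2 D9 A9 F0 BF 9B 94 F0 92 89 A5 F2 99 B2 B5.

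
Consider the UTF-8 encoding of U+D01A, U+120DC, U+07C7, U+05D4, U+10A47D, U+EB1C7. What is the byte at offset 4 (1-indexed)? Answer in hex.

0xF0

1-indexed offset 4 is 0-indexed offset 3.
U+D01A → 3-byte form ED 80 9A at offsets 0–2.
U+120DC → 4-byte form F0 92 83 9C at offsets 3–6.
Offset 3 falls in char 2's range; it's byte 1 of F0 92 83 9C = 0xF0.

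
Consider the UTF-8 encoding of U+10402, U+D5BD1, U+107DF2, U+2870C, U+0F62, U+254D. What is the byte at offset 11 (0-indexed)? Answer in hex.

U+10402 → 4-byte form F0 90 90 82 at offsets 0–3.
U+D5BD1 → 4-byte form F3 95 AF 91 at offsets 4–7.
U+107DF2 → 4-byte form F4 87 B7 B2 at offsets 8–11.
Offset 11 falls in char 3's range; it's byte 4 of F4 87 B7 B2 = 0xB2.

0xB2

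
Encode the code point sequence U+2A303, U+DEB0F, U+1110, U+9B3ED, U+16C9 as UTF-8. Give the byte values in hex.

U+2A303: 4-byte form → F0 AA 8C 83.
U+DEB0F: 4-byte form → F3 9E AC 8F.
U+1110: 3-byte form → E1 84 90.
U+9B3ED: 4-byte form → F2 9B 8F AD.
U+16C9: 3-byte form → E1 9B 89.
Concatenated (18 bytes): F0 AA 8C 83 F3 9E AC 8F E1 84 90 F2 9B 8F AD E1 9B 89.

F0 AA 8C 83 F3 9E AC 8F E1 84 90 F2 9B 8F AD E1 9B 89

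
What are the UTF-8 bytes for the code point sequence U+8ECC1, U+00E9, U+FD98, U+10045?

F2 8E B3 81 C3 A9 EF B6 98 F0 90 81 85

U+8ECC1: 4-byte form → F2 8E B3 81.
U+00E9: 2-byte form → C3 A9.
U+FD98: 3-byte form → EF B6 98.
U+10045: 4-byte form → F0 90 81 85.
Concatenated (13 bytes): F2 8E B3 81 C3 A9 EF B6 98 F0 90 81 85.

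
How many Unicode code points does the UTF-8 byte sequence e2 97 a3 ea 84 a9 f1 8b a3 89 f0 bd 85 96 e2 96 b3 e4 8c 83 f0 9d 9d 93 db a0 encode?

8

Byte at offset 0: 0xE2 = 11100010 → 3-byte char (#1). Advance 3.
Byte at offset 3: 0xEA = 11101010 → 3-byte char (#2). Advance 3.
Byte at offset 6: 0xF1 = 11110001 → 4-byte char (#3). Advance 4.
Byte at offset 10: 0xF0 = 11110000 → 4-byte char (#4). Advance 4.
Byte at offset 14: 0xE2 = 11100010 → 3-byte char (#5). Advance 3.
Byte at offset 17: 0xE4 = 11100100 → 3-byte char (#6). Advance 3.
Byte at offset 20: 0xF0 = 11110000 → 4-byte char (#7). Advance 4.
Byte at offset 24: 0xDB = 11011011 → 2-byte char (#8). Advance 2.
Reached end at offset 26 after 8 code points.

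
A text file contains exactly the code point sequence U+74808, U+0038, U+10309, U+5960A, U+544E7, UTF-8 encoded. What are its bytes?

F1 B4 A0 88 38 F0 90 8C 89 F1 99 98 8A F1 94 93 A7

U+74808: 4-byte form → F1 B4 A0 88.
U+0038: 1-byte form → 38.
U+10309: 4-byte form → F0 90 8C 89.
U+5960A: 4-byte form → F1 99 98 8A.
U+544E7: 4-byte form → F1 94 93 A7.
Concatenated (17 bytes): F1 B4 A0 88 38 F0 90 8C 89 F1 99 98 8A F1 94 93 A7.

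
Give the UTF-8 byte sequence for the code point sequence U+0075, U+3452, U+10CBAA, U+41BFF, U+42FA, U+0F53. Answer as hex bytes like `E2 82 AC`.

75 E3 91 92 F4 8C AE AA F1 81 AF BF E4 8B BA E0 BD 93

U+0075: 1-byte form → 75.
U+3452: 3-byte form → E3 91 92.
U+10CBAA: 4-byte form → F4 8C AE AA.
U+41BFF: 4-byte form → F1 81 AF BF.
U+42FA: 3-byte form → E4 8B BA.
U+0F53: 3-byte form → E0 BD 93.
Concatenated (18 bytes): 75 E3 91 92 F4 8C AE AA F1 81 AF BF E4 8B BA E0 BD 93.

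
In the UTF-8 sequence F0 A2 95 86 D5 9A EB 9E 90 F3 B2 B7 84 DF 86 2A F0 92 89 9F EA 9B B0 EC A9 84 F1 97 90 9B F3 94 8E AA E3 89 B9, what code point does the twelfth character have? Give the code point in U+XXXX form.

Offset 0: leading byte 0xF0 = 11110000 → 4-byte char #1 = F0 A2 95 86.
Offset 4: leading byte 0xD5 = 11010101 → 2-byte char #2 = D5 9A.
Offset 6: leading byte 0xEB = 11101011 → 3-byte char #3 = EB 9E 90.
Offset 9: leading byte 0xF3 = 11110011 → 4-byte char #4 = F3 B2 B7 84.
Offset 13: leading byte 0xDF = 11011111 → 2-byte char #5 = DF 86.
Offset 15: leading byte 0x2A = 00101010 → 1-byte char #6 = 2A.
Offset 16: leading byte 0xF0 = 11110000 → 4-byte char #7 = F0 92 89 9F.
Offset 20: leading byte 0xEA = 11101010 → 3-byte char #8 = EA 9B B0.
Offset 23: leading byte 0xEC = 11101100 → 3-byte char #9 = EC A9 84.
Offset 26: leading byte 0xF1 = 11110001 → 4-byte char #10 = F1 97 90 9B.
Offset 30: leading byte 0xF3 = 11110011 → 4-byte char #11 = F3 94 8E AA.
Offset 34: leading byte 0xE3 = 11100011 → 3-byte char #12 = E3 89 B9.
Leading byte 0xE3 = 11100011 matches 1110xxxx → 3-byte sequence.
Byte 1: 0xE3 = 11100011, payload 0011 (4 bits).
Byte 2: 0x89 = 10001001 (10xxxxxx ✓), payload 001001.
Byte 3: 0xB9 = 10111001 (10xxxxxx ✓), payload 111001.
Concatenate: 0011001001111001 = 0x3279 (16 bits → U+3279).

U+3279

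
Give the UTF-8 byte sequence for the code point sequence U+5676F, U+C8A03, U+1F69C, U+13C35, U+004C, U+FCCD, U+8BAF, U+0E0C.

U+5676F: 4-byte form → F1 96 9D AF.
U+C8A03: 4-byte form → F3 88 A8 83.
U+1F69C: 4-byte form → F0 9F 9A 9C.
U+13C35: 4-byte form → F0 93 B0 B5.
U+004C: 1-byte form → 4C.
U+FCCD: 3-byte form → EF B3 8D.
U+8BAF: 3-byte form → E8 AE AF.
U+0E0C: 3-byte form → E0 B8 8C.
Concatenated (26 bytes): F1 96 9D AF F3 88 A8 83 F0 9F 9A 9C F0 93 B0 B5 4C EF B3 8D E8 AE AF E0 B8 8C.

F1 96 9D AF F3 88 A8 83 F0 9F 9A 9C F0 93 B0 B5 4C EF B3 8D E8 AE AF E0 B8 8C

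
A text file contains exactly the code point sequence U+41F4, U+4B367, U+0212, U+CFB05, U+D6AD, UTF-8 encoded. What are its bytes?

U+41F4: 3-byte form → E4 87 B4.
U+4B367: 4-byte form → F1 8B 8D A7.
U+0212: 2-byte form → C8 92.
U+CFB05: 4-byte form → F3 8F AC 85.
U+D6AD: 3-byte form → ED 9A AD.
Concatenated (16 bytes): E4 87 B4 F1 8B 8D A7 C8 92 F3 8F AC 85 ED 9A AD.

E4 87 B4 F1 8B 8D A7 C8 92 F3 8F AC 85 ED 9A AD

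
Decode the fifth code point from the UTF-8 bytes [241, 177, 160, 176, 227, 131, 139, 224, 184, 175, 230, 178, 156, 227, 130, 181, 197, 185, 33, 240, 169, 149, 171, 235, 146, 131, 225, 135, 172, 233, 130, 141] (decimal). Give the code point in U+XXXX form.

U+30B5

Offset 0: leading byte 0xF1 = 11110001 → 4-byte char #1 = F1 B1 A0 B0.
Offset 4: leading byte 0xE3 = 11100011 → 3-byte char #2 = E3 83 8B.
Offset 7: leading byte 0xE0 = 11100000 → 3-byte char #3 = E0 B8 AF.
Offset 10: leading byte 0xE6 = 11100110 → 3-byte char #4 = E6 B2 9C.
Offset 13: leading byte 0xE3 = 11100011 → 3-byte char #5 = E3 82 B5.
Leading byte 0xE3 = 11100011 matches 1110xxxx → 3-byte sequence.
Byte 1: 0xE3 = 11100011, payload 0011 (4 bits).
Byte 2: 0x82 = 10000010 (10xxxxxx ✓), payload 000010.
Byte 3: 0xB5 = 10110101 (10xxxxxx ✓), payload 110101.
Concatenate: 0011000010110101 = 0x30B5 (16 bits → U+30B5).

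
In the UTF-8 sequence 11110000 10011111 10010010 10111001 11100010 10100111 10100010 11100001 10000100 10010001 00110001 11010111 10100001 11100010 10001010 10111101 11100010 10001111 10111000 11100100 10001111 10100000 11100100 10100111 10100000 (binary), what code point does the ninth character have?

Offset 0: leading byte 0xF0 = 11110000 → 4-byte char #1 = F0 9F 92 B9.
Offset 4: leading byte 0xE2 = 11100010 → 3-byte char #2 = E2 A7 A2.
Offset 7: leading byte 0xE1 = 11100001 → 3-byte char #3 = E1 84 91.
Offset 10: leading byte 0x31 = 00110001 → 1-byte char #4 = 31.
Offset 11: leading byte 0xD7 = 11010111 → 2-byte char #5 = D7 A1.
Offset 13: leading byte 0xE2 = 11100010 → 3-byte char #6 = E2 8A BD.
Offset 16: leading byte 0xE2 = 11100010 → 3-byte char #7 = E2 8F B8.
Offset 19: leading byte 0xE4 = 11100100 → 3-byte char #8 = E4 8F A0.
Offset 22: leading byte 0xE4 = 11100100 → 3-byte char #9 = E4 A7 A0.
Leading byte 0xE4 = 11100100 matches 1110xxxx → 3-byte sequence.
Byte 1: 0xE4 = 11100100, payload 0100 (4 bits).
Byte 2: 0xA7 = 10100111 (10xxxxxx ✓), payload 100111.
Byte 3: 0xA0 = 10100000 (10xxxxxx ✓), payload 100000.
Concatenate: 0100100111100000 = 0x49E0 (16 bits → U+49E0).

U+49E0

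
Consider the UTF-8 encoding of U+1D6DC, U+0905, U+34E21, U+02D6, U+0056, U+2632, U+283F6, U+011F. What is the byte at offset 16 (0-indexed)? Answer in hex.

U+1D6DC → 4-byte form F0 9D 9B 9C at offsets 0–3.
U+0905 → 3-byte form E0 A4 85 at offsets 4–6.
U+34E21 → 4-byte form F0 B4 B8 A1 at offsets 7–10.
U+02D6 → 2-byte form CB 96 at offsets 11–12.
U+0056 → 1-byte form 56 at offsets 13–13.
U+2632 → 3-byte form E2 98 B2 at offsets 14–16.
Offset 16 falls in char 6's range; it's byte 3 of E2 98 B2 = 0xB2.

0xB2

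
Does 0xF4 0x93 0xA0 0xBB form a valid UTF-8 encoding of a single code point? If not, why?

Leading byte 0xF4 = 11110100 → 4-byte form.
Payload = 0x11383B, which exceeds U+10FFFF, the maximum Unicode code point. (Leading bytes F5–FF, or F4 followed by ≥ 0x90, are invalid.)

invalid (encodes a value above U+10FFFF)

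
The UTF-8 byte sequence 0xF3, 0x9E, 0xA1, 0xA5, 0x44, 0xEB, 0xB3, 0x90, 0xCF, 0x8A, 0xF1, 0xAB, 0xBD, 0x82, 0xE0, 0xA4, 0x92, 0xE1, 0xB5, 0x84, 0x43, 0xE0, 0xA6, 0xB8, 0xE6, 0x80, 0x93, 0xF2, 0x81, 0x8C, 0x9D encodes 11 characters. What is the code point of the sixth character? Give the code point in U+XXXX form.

U+0912

Offset 0: leading byte 0xF3 = 11110011 → 4-byte char #1 = F3 9E A1 A5.
Offset 4: leading byte 0x44 = 01000100 → 1-byte char #2 = 44.
Offset 5: leading byte 0xEB = 11101011 → 3-byte char #3 = EB B3 90.
Offset 8: leading byte 0xCF = 11001111 → 2-byte char #4 = CF 8A.
Offset 10: leading byte 0xF1 = 11110001 → 4-byte char #5 = F1 AB BD 82.
Offset 14: leading byte 0xE0 = 11100000 → 3-byte char #6 = E0 A4 92.
Leading byte 0xE0 = 11100000 matches 1110xxxx → 3-byte sequence.
Byte 1: 0xE0 = 11100000, payload 0000 (4 bits).
Byte 2: 0xA4 = 10100100 (10xxxxxx ✓), payload 100100.
Byte 3: 0x92 = 10010010 (10xxxxxx ✓), payload 010010.
Concatenate: 0000100100010010 = 0x912 (16 bits → U+0912).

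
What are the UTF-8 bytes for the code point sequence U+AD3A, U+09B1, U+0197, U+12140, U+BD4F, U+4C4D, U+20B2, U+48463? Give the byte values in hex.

EA B4 BA E0 A6 B1 C6 97 F0 92 85 80 EB B5 8F E4 B1 8D E2 82 B2 F1 88 91 A3

U+AD3A: 3-byte form → EA B4 BA.
U+09B1: 3-byte form → E0 A6 B1.
U+0197: 2-byte form → C6 97.
U+12140: 4-byte form → F0 92 85 80.
U+BD4F: 3-byte form → EB B5 8F.
U+4C4D: 3-byte form → E4 B1 8D.
U+20B2: 3-byte form → E2 82 B2.
U+48463: 4-byte form → F1 88 91 A3.
Concatenated (25 bytes): EA B4 BA E0 A6 B1 C6 97 F0 92 85 80 EB B5 8F E4 B1 8D E2 82 B2 F1 88 91 A3.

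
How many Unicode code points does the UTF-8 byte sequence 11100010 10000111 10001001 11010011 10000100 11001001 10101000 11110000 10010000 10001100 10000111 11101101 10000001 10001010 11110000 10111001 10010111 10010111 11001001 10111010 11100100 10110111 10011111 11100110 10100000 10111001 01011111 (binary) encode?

10

Byte at offset 0: 0xE2 = 11100010 → 3-byte char (#1). Advance 3.
Byte at offset 3: 0xD3 = 11010011 → 2-byte char (#2). Advance 2.
Byte at offset 5: 0xC9 = 11001001 → 2-byte char (#3). Advance 2.
Byte at offset 7: 0xF0 = 11110000 → 4-byte char (#4). Advance 4.
Byte at offset 11: 0xED = 11101101 → 3-byte char (#5). Advance 3.
Byte at offset 14: 0xF0 = 11110000 → 4-byte char (#6). Advance 4.
Byte at offset 18: 0xC9 = 11001001 → 2-byte char (#7). Advance 2.
Byte at offset 20: 0xE4 = 11100100 → 3-byte char (#8). Advance 3.
Byte at offset 23: 0xE6 = 11100110 → 3-byte char (#9). Advance 3.
Byte at offset 26: 0x5F = 01011111 → 1-byte char (#10). Advance 1.
Reached end at offset 27 after 10 code points.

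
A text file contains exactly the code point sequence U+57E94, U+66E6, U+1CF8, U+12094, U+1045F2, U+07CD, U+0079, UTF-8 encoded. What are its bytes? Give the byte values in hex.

U+57E94: 4-byte form → F1 97 BA 94.
U+66E6: 3-byte form → E6 9B A6.
U+1CF8: 3-byte form → E1 B3 B8.
U+12094: 4-byte form → F0 92 82 94.
U+1045F2: 4-byte form → F4 84 97 B2.
U+07CD: 2-byte form → DF 8D.
U+0079: 1-byte form → 79.
Concatenated (21 bytes): F1 97 BA 94 E6 9B A6 E1 B3 B8 F0 92 82 94 F4 84 97 B2 DF 8D 79.

F1 97 BA 94 E6 9B A6 E1 B3 B8 F0 92 82 94 F4 84 97 B2 DF 8D 79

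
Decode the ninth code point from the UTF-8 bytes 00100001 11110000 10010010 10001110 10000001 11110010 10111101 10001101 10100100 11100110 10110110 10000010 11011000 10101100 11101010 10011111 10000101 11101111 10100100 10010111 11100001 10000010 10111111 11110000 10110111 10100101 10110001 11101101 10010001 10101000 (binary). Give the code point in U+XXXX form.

U+37971

Offset 0: leading byte 0x21 = 00100001 → 1-byte char #1 = 21.
Offset 1: leading byte 0xF0 = 11110000 → 4-byte char #2 = F0 92 8E 81.
Offset 5: leading byte 0xF2 = 11110010 → 4-byte char #3 = F2 BD 8D A4.
Offset 9: leading byte 0xE6 = 11100110 → 3-byte char #4 = E6 B6 82.
Offset 12: leading byte 0xD8 = 11011000 → 2-byte char #5 = D8 AC.
Offset 14: leading byte 0xEA = 11101010 → 3-byte char #6 = EA 9F 85.
Offset 17: leading byte 0xEF = 11101111 → 3-byte char #7 = EF A4 97.
Offset 20: leading byte 0xE1 = 11100001 → 3-byte char #8 = E1 82 BF.
Offset 23: leading byte 0xF0 = 11110000 → 4-byte char #9 = F0 B7 A5 B1.
Leading byte 0xF0 = 11110000 matches 11110xxx → 4-byte sequence.
Byte 1: 0xF0 = 11110000, payload 000 (3 bits).
Byte 2: 0xB7 = 10110111 (10xxxxxx ✓), payload 110111.
Byte 3: 0xA5 = 10100101 (10xxxxxx ✓), payload 100101.
Byte 4: 0xB1 = 10110001 (10xxxxxx ✓), payload 110001.
Concatenate: 000110111100101110001 = 0x37971 (21 bits → U+37971).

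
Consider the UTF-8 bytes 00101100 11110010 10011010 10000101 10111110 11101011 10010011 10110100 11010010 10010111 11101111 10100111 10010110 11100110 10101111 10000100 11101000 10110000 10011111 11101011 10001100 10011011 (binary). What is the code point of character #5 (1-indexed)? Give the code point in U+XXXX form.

U+F9D6

Offset 0: leading byte 0x2C = 00101100 → 1-byte char #1 = 2C.
Offset 1: leading byte 0xF2 = 11110010 → 4-byte char #2 = F2 9A 85 BE.
Offset 5: leading byte 0xEB = 11101011 → 3-byte char #3 = EB 93 B4.
Offset 8: leading byte 0xD2 = 11010010 → 2-byte char #4 = D2 97.
Offset 10: leading byte 0xEF = 11101111 → 3-byte char #5 = EF A7 96.
Leading byte 0xEF = 11101111 matches 1110xxxx → 3-byte sequence.
Byte 1: 0xEF = 11101111, payload 1111 (4 bits).
Byte 2: 0xA7 = 10100111 (10xxxxxx ✓), payload 100111.
Byte 3: 0x96 = 10010110 (10xxxxxx ✓), payload 010110.
Concatenate: 1111100111010110 = 0xF9D6 (16 bits → U+F9D6).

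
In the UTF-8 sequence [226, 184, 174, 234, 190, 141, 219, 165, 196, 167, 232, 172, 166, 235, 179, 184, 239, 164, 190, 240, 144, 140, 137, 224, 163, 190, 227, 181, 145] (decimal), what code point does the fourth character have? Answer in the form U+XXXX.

U+0127

Offset 0: leading byte 0xE2 = 11100010 → 3-byte char #1 = E2 B8 AE.
Offset 3: leading byte 0xEA = 11101010 → 3-byte char #2 = EA BE 8D.
Offset 6: leading byte 0xDB = 11011011 → 2-byte char #3 = DB A5.
Offset 8: leading byte 0xC4 = 11000100 → 2-byte char #4 = C4 A7.
Leading byte 0xC4 = 11000100 matches 110xxxxx → 2-byte sequence.
Byte 1: 0xC4 = 11000100, payload 00100 (5 bits).
Byte 2: 0xA7 = 10100111 (10xxxxxx ✓), payload 100111.
Concatenate: 00100100111 = 0x127 (11 bits → U+0127).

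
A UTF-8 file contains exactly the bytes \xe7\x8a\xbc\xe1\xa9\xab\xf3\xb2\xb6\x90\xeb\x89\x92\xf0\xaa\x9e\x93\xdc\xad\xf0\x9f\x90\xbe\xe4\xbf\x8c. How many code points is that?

Byte at offset 0: 0xE7 = 11100111 → 3-byte char (#1). Advance 3.
Byte at offset 3: 0xE1 = 11100001 → 3-byte char (#2). Advance 3.
Byte at offset 6: 0xF3 = 11110011 → 4-byte char (#3). Advance 4.
Byte at offset 10: 0xEB = 11101011 → 3-byte char (#4). Advance 3.
Byte at offset 13: 0xF0 = 11110000 → 4-byte char (#5). Advance 4.
Byte at offset 17: 0xDC = 11011100 → 2-byte char (#6). Advance 2.
Byte at offset 19: 0xF0 = 11110000 → 4-byte char (#7). Advance 4.
Byte at offset 23: 0xE4 = 11100100 → 3-byte char (#8). Advance 3.
Reached end at offset 26 after 8 code points.

8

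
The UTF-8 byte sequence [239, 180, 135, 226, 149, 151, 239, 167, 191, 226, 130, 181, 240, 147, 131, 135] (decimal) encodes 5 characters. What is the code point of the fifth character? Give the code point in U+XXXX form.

Offset 0: leading byte 0xEF = 11101111 → 3-byte char #1 = EF B4 87.
Offset 3: leading byte 0xE2 = 11100010 → 3-byte char #2 = E2 95 97.
Offset 6: leading byte 0xEF = 11101111 → 3-byte char #3 = EF A7 BF.
Offset 9: leading byte 0xE2 = 11100010 → 3-byte char #4 = E2 82 B5.
Offset 12: leading byte 0xF0 = 11110000 → 4-byte char #5 = F0 93 83 87.
Leading byte 0xF0 = 11110000 matches 11110xxx → 4-byte sequence.
Byte 1: 0xF0 = 11110000, payload 000 (3 bits).
Byte 2: 0x93 = 10010011 (10xxxxxx ✓), payload 010011.
Byte 3: 0x83 = 10000011 (10xxxxxx ✓), payload 000011.
Byte 4: 0x87 = 10000111 (10xxxxxx ✓), payload 000111.
Concatenate: 000010011000011000111 = 0x130C7 (21 bits → U+130C7).

U+130C7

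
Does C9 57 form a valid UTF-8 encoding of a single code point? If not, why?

Leading byte 0xC9 = 11001001 → 2-byte form.
Byte 2 is 0x57 = 01010111, which is not 10xxxxxx — expected a continuation byte.

invalid (non-continuation byte where continuation expected)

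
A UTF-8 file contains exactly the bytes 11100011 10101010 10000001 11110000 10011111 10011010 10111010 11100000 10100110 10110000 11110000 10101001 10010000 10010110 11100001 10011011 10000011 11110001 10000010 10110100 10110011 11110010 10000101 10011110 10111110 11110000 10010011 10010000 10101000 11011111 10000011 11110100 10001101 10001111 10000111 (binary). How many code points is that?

Byte at offset 0: 0xE3 = 11100011 → 3-byte char (#1). Advance 3.
Byte at offset 3: 0xF0 = 11110000 → 4-byte char (#2). Advance 4.
Byte at offset 7: 0xE0 = 11100000 → 3-byte char (#3). Advance 3.
Byte at offset 10: 0xF0 = 11110000 → 4-byte char (#4). Advance 4.
Byte at offset 14: 0xE1 = 11100001 → 3-byte char (#5). Advance 3.
Byte at offset 17: 0xF1 = 11110001 → 4-byte char (#6). Advance 4.
Byte at offset 21: 0xF2 = 11110010 → 4-byte char (#7). Advance 4.
Byte at offset 25: 0xF0 = 11110000 → 4-byte char (#8). Advance 4.
Byte at offset 29: 0xDF = 11011111 → 2-byte char (#9). Advance 2.
Byte at offset 31: 0xF4 = 11110100 → 4-byte char (#10). Advance 4.
Reached end at offset 35 after 10 code points.

10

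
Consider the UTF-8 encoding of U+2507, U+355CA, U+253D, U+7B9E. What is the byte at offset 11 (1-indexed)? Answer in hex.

0xE7

1-indexed offset 11 is 0-indexed offset 10.
U+2507 → 3-byte form E2 94 87 at offsets 0–2.
U+355CA → 4-byte form F0 B5 97 8A at offsets 3–6.
U+253D → 3-byte form E2 94 BD at offsets 7–9.
U+7B9E → 3-byte form E7 AE 9E at offsets 10–12.
Offset 10 falls in char 4's range; it's byte 1 of E7 AE 9E = 0xE7.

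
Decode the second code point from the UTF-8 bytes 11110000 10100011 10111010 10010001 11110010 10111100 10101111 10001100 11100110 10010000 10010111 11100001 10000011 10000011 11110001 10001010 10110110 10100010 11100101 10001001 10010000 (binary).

U+BCBCC

Offset 0: leading byte 0xF0 = 11110000 → 4-byte char #1 = F0 A3 BA 91.
Offset 4: leading byte 0xF2 = 11110010 → 4-byte char #2 = F2 BC AF 8C.
Leading byte 0xF2 = 11110010 matches 11110xxx → 4-byte sequence.
Byte 1: 0xF2 = 11110010, payload 010 (3 bits).
Byte 2: 0xBC = 10111100 (10xxxxxx ✓), payload 111100.
Byte 3: 0xAF = 10101111 (10xxxxxx ✓), payload 101111.
Byte 4: 0x8C = 10001100 (10xxxxxx ✓), payload 001100.
Concatenate: 010111100101111001100 = 0xBCBCC (21 bits → U+BCBCC).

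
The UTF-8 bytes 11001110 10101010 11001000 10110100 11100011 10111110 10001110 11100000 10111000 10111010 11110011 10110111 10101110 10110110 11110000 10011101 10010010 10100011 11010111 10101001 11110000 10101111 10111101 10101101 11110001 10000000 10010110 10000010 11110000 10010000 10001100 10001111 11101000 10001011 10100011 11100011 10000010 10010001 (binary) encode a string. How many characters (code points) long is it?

12

Byte at offset 0: 0xCE = 11001110 → 2-byte char (#1). Advance 2.
Byte at offset 2: 0xC8 = 11001000 → 2-byte char (#2). Advance 2.
Byte at offset 4: 0xE3 = 11100011 → 3-byte char (#3). Advance 3.
Byte at offset 7: 0xE0 = 11100000 → 3-byte char (#4). Advance 3.
Byte at offset 10: 0xF3 = 11110011 → 4-byte char (#5). Advance 4.
Byte at offset 14: 0xF0 = 11110000 → 4-byte char (#6). Advance 4.
Byte at offset 18: 0xD7 = 11010111 → 2-byte char (#7). Advance 2.
Byte at offset 20: 0xF0 = 11110000 → 4-byte char (#8). Advance 4.
Byte at offset 24: 0xF1 = 11110001 → 4-byte char (#9). Advance 4.
Byte at offset 28: 0xF0 = 11110000 → 4-byte char (#10). Advance 4.
Byte at offset 32: 0xE8 = 11101000 → 3-byte char (#11). Advance 3.
Byte at offset 35: 0xE3 = 11100011 → 3-byte char (#12). Advance 3.
Reached end at offset 38 after 12 code points.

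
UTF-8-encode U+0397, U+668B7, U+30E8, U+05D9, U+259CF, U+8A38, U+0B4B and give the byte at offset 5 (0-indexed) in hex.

0xB7

U+0397 → 2-byte form CE 97 at offsets 0–1.
U+668B7 → 4-byte form F1 A6 A2 B7 at offsets 2–5.
Offset 5 falls in char 2's range; it's byte 4 of F1 A6 A2 B7 = 0xB7.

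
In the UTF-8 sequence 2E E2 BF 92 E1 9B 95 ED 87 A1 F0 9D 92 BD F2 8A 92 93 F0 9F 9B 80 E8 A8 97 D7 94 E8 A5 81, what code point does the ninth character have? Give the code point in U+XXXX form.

Offset 0: leading byte 0x2E = 00101110 → 1-byte char #1 = 2E.
Offset 1: leading byte 0xE2 = 11100010 → 3-byte char #2 = E2 BF 92.
Offset 4: leading byte 0xE1 = 11100001 → 3-byte char #3 = E1 9B 95.
Offset 7: leading byte 0xED = 11101101 → 3-byte char #4 = ED 87 A1.
Offset 10: leading byte 0xF0 = 11110000 → 4-byte char #5 = F0 9D 92 BD.
Offset 14: leading byte 0xF2 = 11110010 → 4-byte char #6 = F2 8A 92 93.
Offset 18: leading byte 0xF0 = 11110000 → 4-byte char #7 = F0 9F 9B 80.
Offset 22: leading byte 0xE8 = 11101000 → 3-byte char #8 = E8 A8 97.
Offset 25: leading byte 0xD7 = 11010111 → 2-byte char #9 = D7 94.
Leading byte 0xD7 = 11010111 matches 110xxxxx → 2-byte sequence.
Byte 1: 0xD7 = 11010111, payload 10111 (5 bits).
Byte 2: 0x94 = 10010100 (10xxxxxx ✓), payload 010100.
Concatenate: 10111010100 = 0x5D4 (11 bits → U+05D4).

U+05D4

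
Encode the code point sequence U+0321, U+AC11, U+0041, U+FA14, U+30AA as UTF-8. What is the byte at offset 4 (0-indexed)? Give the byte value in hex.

U+0321 → 2-byte form CC A1 at offsets 0–1.
U+AC11 → 3-byte form EA B0 91 at offsets 2–4.
Offset 4 falls in char 2's range; it's byte 3 of EA B0 91 = 0x91.

0x91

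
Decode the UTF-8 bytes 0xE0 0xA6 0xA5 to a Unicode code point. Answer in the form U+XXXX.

Leading byte 0xE0 = 11100000 matches 1110xxxx → 3-byte sequence.
Byte 1: 0xE0 = 11100000, payload 0000 (4 bits).
Byte 2: 0xA6 = 10100110 (10xxxxxx ✓), payload 100110.
Byte 3: 0xA5 = 10100101 (10xxxxxx ✓), payload 100101.
Concatenate: 0000100110100101 = 0x9A5 (16 bits → U+09A5).

U+09A5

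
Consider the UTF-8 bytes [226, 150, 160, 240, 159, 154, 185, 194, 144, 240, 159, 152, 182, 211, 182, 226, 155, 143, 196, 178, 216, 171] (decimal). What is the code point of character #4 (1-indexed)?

U+1F636

Offset 0: leading byte 0xE2 = 11100010 → 3-byte char #1 = E2 96 A0.
Offset 3: leading byte 0xF0 = 11110000 → 4-byte char #2 = F0 9F 9A B9.
Offset 7: leading byte 0xC2 = 11000010 → 2-byte char #3 = C2 90.
Offset 9: leading byte 0xF0 = 11110000 → 4-byte char #4 = F0 9F 98 B6.
Leading byte 0xF0 = 11110000 matches 11110xxx → 4-byte sequence.
Byte 1: 0xF0 = 11110000, payload 000 (3 bits).
Byte 2: 0x9F = 10011111 (10xxxxxx ✓), payload 011111.
Byte 3: 0x98 = 10011000 (10xxxxxx ✓), payload 011000.
Byte 4: 0xB6 = 10110110 (10xxxxxx ✓), payload 110110.
Concatenate: 000011111011000110110 = 0x1F636 (21 bits → U+1F636).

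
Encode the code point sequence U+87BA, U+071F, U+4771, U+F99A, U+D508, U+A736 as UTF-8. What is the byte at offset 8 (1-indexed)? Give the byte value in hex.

1-indexed offset 8 is 0-indexed offset 7.
U+87BA → 3-byte form E8 9E BA at offsets 0–2.
U+071F → 2-byte form DC 9F at offsets 3–4.
U+4771 → 3-byte form E4 9D B1 at offsets 5–7.
Offset 7 falls in char 3's range; it's byte 3 of E4 9D B1 = 0xB1.

0xB1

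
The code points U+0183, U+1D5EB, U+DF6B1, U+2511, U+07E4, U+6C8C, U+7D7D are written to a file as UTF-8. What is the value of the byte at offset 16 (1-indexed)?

1-indexed offset 16 is 0-indexed offset 15.
U+0183 → 2-byte form C6 83 at offsets 0–1.
U+1D5EB → 4-byte form F0 9D 97 AB at offsets 2–5.
U+DF6B1 → 4-byte form F3 9F 9A B1 at offsets 6–9.
U+2511 → 3-byte form E2 94 91 at offsets 10–12.
U+07E4 → 2-byte form DF A4 at offsets 13–14.
U+6C8C → 3-byte form E6 B2 8C at offsets 15–17.
Offset 15 falls in char 6's range; it's byte 1 of E6 B2 8C = 0xE6.

0xE6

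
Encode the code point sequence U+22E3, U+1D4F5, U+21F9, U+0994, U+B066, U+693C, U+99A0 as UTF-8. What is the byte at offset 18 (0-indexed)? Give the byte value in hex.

0xBC

U+22E3 → 3-byte form E2 8B A3 at offsets 0–2.
U+1D4F5 → 4-byte form F0 9D 93 B5 at offsets 3–6.
U+21F9 → 3-byte form E2 87 B9 at offsets 7–9.
U+0994 → 3-byte form E0 A6 94 at offsets 10–12.
U+B066 → 3-byte form EB 81 A6 at offsets 13–15.
U+693C → 3-byte form E6 A4 BC at offsets 16–18.
Offset 18 falls in char 6's range; it's byte 3 of E6 A4 BC = 0xBC.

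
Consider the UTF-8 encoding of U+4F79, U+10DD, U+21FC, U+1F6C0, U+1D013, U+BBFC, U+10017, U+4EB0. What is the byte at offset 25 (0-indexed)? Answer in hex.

0xBA

U+4F79 → 3-byte form E4 BD B9 at offsets 0–2.
U+10DD → 3-byte form E1 83 9D at offsets 3–5.
U+21FC → 3-byte form E2 87 BC at offsets 6–8.
U+1F6C0 → 4-byte form F0 9F 9B 80 at offsets 9–12.
U+1D013 → 4-byte form F0 9D 80 93 at offsets 13–16.
U+BBFC → 3-byte form EB AF BC at offsets 17–19.
U+10017 → 4-byte form F0 90 80 97 at offsets 20–23.
U+4EB0 → 3-byte form E4 BA B0 at offsets 24–26.
Offset 25 falls in char 8's range; it's byte 2 of E4 BA B0 = 0xBA.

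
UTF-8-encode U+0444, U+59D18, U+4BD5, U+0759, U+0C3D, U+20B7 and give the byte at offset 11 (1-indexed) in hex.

0x99

1-indexed offset 11 is 0-indexed offset 10.
U+0444 → 2-byte form D1 84 at offsets 0–1.
U+59D18 → 4-byte form F1 99 B4 98 at offsets 2–5.
U+4BD5 → 3-byte form E4 AF 95 at offsets 6–8.
U+0759 → 2-byte form DD 99 at offsets 9–10.
Offset 10 falls in char 4's range; it's byte 2 of DD 99 = 0x99.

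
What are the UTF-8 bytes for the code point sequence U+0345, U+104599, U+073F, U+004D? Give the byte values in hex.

U+0345: 2-byte form → CD 85.
U+104599: 4-byte form → F4 84 96 99.
U+073F: 2-byte form → DC BF.
U+004D: 1-byte form → 4D.
Concatenated (9 bytes): CD 85 F4 84 96 99 DC BF 4D.

CD 85 F4 84 96 99 DC BF 4D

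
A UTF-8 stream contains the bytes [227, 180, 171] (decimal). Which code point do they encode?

U+3D2B

Leading byte 0xE3 = 11100011 matches 1110xxxx → 3-byte sequence.
Byte 1: 0xE3 = 11100011, payload 0011 (4 bits).
Byte 2: 0xB4 = 10110100 (10xxxxxx ✓), payload 110100.
Byte 3: 0xAB = 10101011 (10xxxxxx ✓), payload 101011.
Concatenate: 0011110100101011 = 0x3D2B (16 bits → U+3D2B).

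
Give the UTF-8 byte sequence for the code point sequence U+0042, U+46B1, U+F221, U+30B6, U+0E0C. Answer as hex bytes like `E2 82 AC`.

42 E4 9A B1 EF 88 A1 E3 82 B6 E0 B8 8C

U+0042: 1-byte form → 42.
U+46B1: 3-byte form → E4 9A B1.
U+F221: 3-byte form → EF 88 A1.
U+30B6: 3-byte form → E3 82 B6.
U+0E0C: 3-byte form → E0 B8 8C.
Concatenated (13 bytes): 42 E4 9A B1 EF 88 A1 E3 82 B6 E0 B8 8C.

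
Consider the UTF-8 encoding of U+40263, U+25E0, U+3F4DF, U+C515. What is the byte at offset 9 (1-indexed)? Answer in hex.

0xBF

1-indexed offset 9 is 0-indexed offset 8.
U+40263 → 4-byte form F1 80 89 A3 at offsets 0–3.
U+25E0 → 3-byte form E2 97 A0 at offsets 4–6.
U+3F4DF → 4-byte form F0 BF 93 9F at offsets 7–10.
Offset 8 falls in char 3's range; it's byte 2 of F0 BF 93 9F = 0xBF.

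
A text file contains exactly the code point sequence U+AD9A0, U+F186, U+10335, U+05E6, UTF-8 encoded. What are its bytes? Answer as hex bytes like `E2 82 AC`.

F2 AD A6 A0 EF 86 86 F0 90 8C B5 D7 A6

U+AD9A0: 4-byte form → F2 AD A6 A0.
U+F186: 3-byte form → EF 86 86.
U+10335: 4-byte form → F0 90 8C B5.
U+05E6: 2-byte form → D7 A6.
Concatenated (13 bytes): F2 AD A6 A0 EF 86 86 F0 90 8C B5 D7 A6.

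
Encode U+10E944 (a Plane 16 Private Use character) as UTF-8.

U+10E944 = 0x10E944 = 1108292 decimal. In range U+10000–U+10FFFF → 4-byte form: 11110xxx 10xxxxxx 10xxxxxx 10xxxxxx.
Binary (21 bits): 100001110100101000100.
Split 3+6+6+6: 100 | 001110 | 100101 | 000100.
Byte 1: 11110100 = 0xF4.
Byte 2: 10001110 = 0x8E.
Byte 3: 10100101 = 0xA5.
Byte 4: 10000100 = 0x84.

F4 8E A5 84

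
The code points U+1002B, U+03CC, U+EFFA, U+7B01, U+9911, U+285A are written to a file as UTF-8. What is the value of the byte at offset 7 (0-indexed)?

0xBF

U+1002B → 4-byte form F0 90 80 AB at offsets 0–3.
U+03CC → 2-byte form CF 8C at offsets 4–5.
U+EFFA → 3-byte form EE BF BA at offsets 6–8.
Offset 7 falls in char 3's range; it's byte 2 of EE BF BA = 0xBF.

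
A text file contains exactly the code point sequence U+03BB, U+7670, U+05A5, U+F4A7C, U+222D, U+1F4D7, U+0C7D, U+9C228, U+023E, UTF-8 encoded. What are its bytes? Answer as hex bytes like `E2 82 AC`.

CE BB E7 99 B0 D6 A5 F3 B4 A9 BC E2 88 AD F0 9F 93 97 E0 B1 BD F2 9C 88 A8 C8 BE

U+03BB: 2-byte form → CE BB.
U+7670: 3-byte form → E7 99 B0.
U+05A5: 2-byte form → D6 A5.
U+F4A7C: 4-byte form → F3 B4 A9 BC.
U+222D: 3-byte form → E2 88 AD.
U+1F4D7: 4-byte form → F0 9F 93 97.
U+0C7D: 3-byte form → E0 B1 BD.
U+9C228: 4-byte form → F2 9C 88 A8.
U+023E: 2-byte form → C8 BE.
Concatenated (27 bytes): CE BB E7 99 B0 D6 A5 F3 B4 A9 BC E2 88 AD F0 9F 93 97 E0 B1 BD F2 9C 88 A8 C8 BE.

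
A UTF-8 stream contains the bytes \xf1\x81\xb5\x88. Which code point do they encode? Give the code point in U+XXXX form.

Leading byte 0xF1 = 11110001 matches 11110xxx → 4-byte sequence.
Byte 1: 0xF1 = 11110001, payload 001 (3 bits).
Byte 2: 0x81 = 10000001 (10xxxxxx ✓), payload 000001.
Byte 3: 0xB5 = 10110101 (10xxxxxx ✓), payload 110101.
Byte 4: 0x88 = 10001000 (10xxxxxx ✓), payload 001000.
Concatenate: 001000001110101001000 = 0x41D48 (21 bits → U+41D48).

U+41D48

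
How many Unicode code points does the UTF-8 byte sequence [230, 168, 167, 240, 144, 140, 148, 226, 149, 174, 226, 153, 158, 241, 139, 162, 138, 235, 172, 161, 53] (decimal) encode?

Byte at offset 0: 0xE6 = 11100110 → 3-byte char (#1). Advance 3.
Byte at offset 3: 0xF0 = 11110000 → 4-byte char (#2). Advance 4.
Byte at offset 7: 0xE2 = 11100010 → 3-byte char (#3). Advance 3.
Byte at offset 10: 0xE2 = 11100010 → 3-byte char (#4). Advance 3.
Byte at offset 13: 0xF1 = 11110001 → 4-byte char (#5). Advance 4.
Byte at offset 17: 0xEB = 11101011 → 3-byte char (#6). Advance 3.
Byte at offset 20: 0x35 = 00110101 → 1-byte char (#7). Advance 1.
Reached end at offset 21 after 7 code points.

7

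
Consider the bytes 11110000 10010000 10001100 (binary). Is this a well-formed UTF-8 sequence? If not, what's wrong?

invalid (sequence truncated)

Leading byte 0xF0 = 11110000 → 4-byte form, but only 3 bytes are present.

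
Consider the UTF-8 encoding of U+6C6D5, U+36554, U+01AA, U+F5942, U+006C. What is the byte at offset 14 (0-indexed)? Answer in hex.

0x6C

U+6C6D5 → 4-byte form F1 AC 9B 95 at offsets 0–3.
U+36554 → 4-byte form F0 B6 95 94 at offsets 4–7.
U+01AA → 2-byte form C6 AA at offsets 8–9.
U+F5942 → 4-byte form F3 B5 A5 82 at offsets 10–13.
U+006C → 1-byte form 6C at offsets 14–14.
Offset 14 falls in char 5's range; it's byte 1 of 6C = 0x6C.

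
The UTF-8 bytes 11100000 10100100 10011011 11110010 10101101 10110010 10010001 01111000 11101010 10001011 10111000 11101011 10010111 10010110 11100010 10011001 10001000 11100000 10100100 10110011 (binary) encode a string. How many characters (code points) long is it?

Byte at offset 0: 0xE0 = 11100000 → 3-byte char (#1). Advance 3.
Byte at offset 3: 0xF2 = 11110010 → 4-byte char (#2). Advance 4.
Byte at offset 7: 0x78 = 01111000 → 1-byte char (#3). Advance 1.
Byte at offset 8: 0xEA = 11101010 → 3-byte char (#4). Advance 3.
Byte at offset 11: 0xEB = 11101011 → 3-byte char (#5). Advance 3.
Byte at offset 14: 0xE2 = 11100010 → 3-byte char (#6). Advance 3.
Byte at offset 17: 0xE0 = 11100000 → 3-byte char (#7). Advance 3.
Reached end at offset 20 after 7 code points.

7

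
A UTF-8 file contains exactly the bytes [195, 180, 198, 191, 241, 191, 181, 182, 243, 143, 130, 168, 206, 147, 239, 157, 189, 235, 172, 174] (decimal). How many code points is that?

7

Byte at offset 0: 0xC3 = 11000011 → 2-byte char (#1). Advance 2.
Byte at offset 2: 0xC6 = 11000110 → 2-byte char (#2). Advance 2.
Byte at offset 4: 0xF1 = 11110001 → 4-byte char (#3). Advance 4.
Byte at offset 8: 0xF3 = 11110011 → 4-byte char (#4). Advance 4.
Byte at offset 12: 0xCE = 11001110 → 2-byte char (#5). Advance 2.
Byte at offset 14: 0xEF = 11101111 → 3-byte char (#6). Advance 3.
Byte at offset 17: 0xEB = 11101011 → 3-byte char (#7). Advance 3.
Reached end at offset 20 after 7 code points.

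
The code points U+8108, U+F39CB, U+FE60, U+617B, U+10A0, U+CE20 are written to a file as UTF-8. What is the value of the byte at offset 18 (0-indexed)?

0xA0

U+8108 → 3-byte form E8 84 88 at offsets 0–2.
U+F39CB → 4-byte form F3 B3 A7 8B at offsets 3–6.
U+FE60 → 3-byte form EF B9 A0 at offsets 7–9.
U+617B → 3-byte form E6 85 BB at offsets 10–12.
U+10A0 → 3-byte form E1 82 A0 at offsets 13–15.
U+CE20 → 3-byte form EC B8 A0 at offsets 16–18.
Offset 18 falls in char 6's range; it's byte 3 of EC B8 A0 = 0xA0.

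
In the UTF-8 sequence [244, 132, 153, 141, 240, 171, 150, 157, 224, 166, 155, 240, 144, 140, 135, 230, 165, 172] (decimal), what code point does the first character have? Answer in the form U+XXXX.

Offset 0: leading byte 0xF4 = 11110100 → 4-byte char #1 = F4 84 99 8D.
Leading byte 0xF4 = 11110100 matches 11110xxx → 4-byte sequence.
Byte 1: 0xF4 = 11110100, payload 100 (3 bits).
Byte 2: 0x84 = 10000100 (10xxxxxx ✓), payload 000100.
Byte 3: 0x99 = 10011001 (10xxxxxx ✓), payload 011001.
Byte 4: 0x8D = 10001101 (10xxxxxx ✓), payload 001101.
Concatenate: 100000100011001001101 = 0x10464D (21 bits → U+10464D).

U+10464D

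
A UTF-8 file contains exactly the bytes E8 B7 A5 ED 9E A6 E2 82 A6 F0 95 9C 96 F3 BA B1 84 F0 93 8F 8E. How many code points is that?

6

Byte at offset 0: 0xE8 = 11101000 → 3-byte char (#1). Advance 3.
Byte at offset 3: 0xED = 11101101 → 3-byte char (#2). Advance 3.
Byte at offset 6: 0xE2 = 11100010 → 3-byte char (#3). Advance 3.
Byte at offset 9: 0xF0 = 11110000 → 4-byte char (#4). Advance 4.
Byte at offset 13: 0xF3 = 11110011 → 4-byte char (#5). Advance 4.
Byte at offset 17: 0xF0 = 11110000 → 4-byte char (#6). Advance 4.
Reached end at offset 21 after 6 code points.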